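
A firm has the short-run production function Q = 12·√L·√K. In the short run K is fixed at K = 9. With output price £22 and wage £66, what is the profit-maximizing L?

With K = 9, MP_L = (1/2)·12·L^(-1/2)·9^(1/2) = 18·L^(-1/2).
Profit maximization for a price taker requires P·MP_L = w: 22·18·L^(-1/2) = 66.
So L^(-1/2) = 1/6, which gives L = 36.

L* = 36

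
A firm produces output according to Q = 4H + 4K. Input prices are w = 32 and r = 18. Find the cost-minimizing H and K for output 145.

The inputs are perfect substitutes, so the firm uses whichever has the lower cost per unit of output.
Cost per unit of output via H is w/4 = 8; via K it is r/4 = 4.5. K is cheaper.
Producing Q = 145 with K alone: H = 0, K = 36.25.

H* = 0, K* = 36.25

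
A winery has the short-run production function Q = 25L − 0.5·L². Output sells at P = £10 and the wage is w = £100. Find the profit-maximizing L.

L* = 15

The marginal product of L is MP_L = 25 − L.
A price-taking firm hires until the value of the marginal product equals the wage: P·MP_L = w, so 10·(25 − L) = 100.
Then 25 − L = 10, giving L = 15.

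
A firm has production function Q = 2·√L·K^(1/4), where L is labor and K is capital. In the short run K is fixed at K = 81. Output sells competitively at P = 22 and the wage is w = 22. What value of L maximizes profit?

L* = 9

With K = 81, MP_L = (1/2)·2·L^(-1/2)·81^(1/4) = 3·L^(-1/2).
Profit maximization for a price taker requires P·MP_L = w: 22·3·L^(-1/2) = 22.
So L^(-1/2) = 1/3, which gives L = 9.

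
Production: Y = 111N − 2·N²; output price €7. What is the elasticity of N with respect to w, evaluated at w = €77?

ε = -0.11

From P·MP_N = w with MP_N = 111 − 4N, labor demand is N(w) = (111 − w/7)/4.
dN/dw = −1/(28) = -1/28.
At w = 77, N = 25, so ε = (dN/dw)·(w/N) = (-1/28)·(77/25) = -0.11.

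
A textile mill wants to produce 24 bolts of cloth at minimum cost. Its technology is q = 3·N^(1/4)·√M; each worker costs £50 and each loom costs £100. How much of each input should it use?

Cost minimization requires the marginal rate of technical substitution to equal the input-price ratio: MP_N/MP_M = w/r.
Here MP_N/MP_M = (1/4)·(M/N)/(1/2) = 0.5·(M/N). Setting this equal to 50/100 = 0.5 gives M = N.
Substituting into q = 24: 3·N^(1/4)·(N)^(1/2) = 24.
Solving, N = 16 and M = 16.

N* = 16, M* = 16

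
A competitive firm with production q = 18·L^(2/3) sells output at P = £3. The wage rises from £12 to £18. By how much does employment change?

From P·MP_L = w with MP_L = 12·L^(-1/3), the labor demand is L(w) = (36/w)^(3).
At w = 12: L = 27. At w = 18: L = 8.
ΔL = 8 − 27 = -19.

ΔL = -19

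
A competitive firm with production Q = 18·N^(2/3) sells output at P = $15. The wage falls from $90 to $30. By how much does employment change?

ΔN = 208

From P·MP_N = w with MP_N = 12·N^(-1/3), the labor demand is N(w) = (180/w)^(3).
At w = 90: N = 8. At w = 30: N = 216.
ΔN = 216 − 8 = 208.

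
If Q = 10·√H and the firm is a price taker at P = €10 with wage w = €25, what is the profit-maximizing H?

MP_H = (1/2)·10·H^(-1/2) = 5·H^(-1/2).
Profit maximization for a price taker requires P·MP_H = w: 10·5·H^(-1/2) = 25.
So H^(-1/2) = 0.5, which gives H = 4.

H* = 4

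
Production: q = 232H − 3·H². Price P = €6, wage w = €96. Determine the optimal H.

The marginal product of H is MP_H = 232 − 6H.
A price-taking firm hires until the value of the marginal product equals the wage: P·MP_H = w, so 6·(232 − 6H) = 96.
Then 232 − 6H = 16, giving H = 36.

H* = 36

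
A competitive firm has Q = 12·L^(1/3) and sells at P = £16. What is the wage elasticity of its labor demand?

MP_L = (1/3)·12·L^(-2/3), so P·MP_L = w gives 64·L^(-2/3) = w.
Solving, L(w) = (64/w)^(3/2). This is a constant-elasticity form: L ∝ w^(−3/2), so ε = −3/2.

ε = -1.5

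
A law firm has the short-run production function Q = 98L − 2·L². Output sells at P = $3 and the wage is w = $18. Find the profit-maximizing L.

The marginal product of L is MP_L = 98 − 4L.
A price-taking firm hires until the value of the marginal product equals the wage: P·MP_L = w, so 3·(98 − 4L) = 18.
Then 98 − 4L = 6, giving L = 23.

L* = 23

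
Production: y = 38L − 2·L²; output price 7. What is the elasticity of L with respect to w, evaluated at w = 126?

From P·MP_L = w with MP_L = 38 − 4L, labor demand is L(w) = (38 − w/7)/4.
dL/dw = −1/(28) = -1/28.
At w = 126, L = 5, so ε = (dL/dw)·(w/L) = (-1/28)·(126/5) = -0.9.

ε = -0.9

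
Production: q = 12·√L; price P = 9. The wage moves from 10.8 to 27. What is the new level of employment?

From P·MP_L = w with MP_L = 6·L^(-1/2), the labor demand is L(w) = (54/w)^(2).
At w = 10.8: L = 25. At w = 27: L = 4.

L* = 4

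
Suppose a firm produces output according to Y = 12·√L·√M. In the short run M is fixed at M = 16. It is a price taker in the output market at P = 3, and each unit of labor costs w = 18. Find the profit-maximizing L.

With M = 16, MP_L = (1/2)·12·L^(-1/2)·16^(1/2) = 24·L^(-1/2).
Profit maximization for a price taker requires P·MP_L = w: 3·24·L^(-1/2) = 18.
So L^(-1/2) = 0.25, which gives L = 16.

L* = 16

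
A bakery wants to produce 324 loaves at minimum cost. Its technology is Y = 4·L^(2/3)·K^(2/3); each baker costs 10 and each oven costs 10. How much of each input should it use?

L* = 27, K* = 27

Cost minimization requires the marginal rate of technical substitution to equal the input-price ratio: MP_L/MP_K = w/r.
Here MP_L/MP_K = (2/3)·(K/L)/(2/3) = (K/L). Setting this equal to 10/10 = 1 gives K = L.
Substituting into Y = 324: 4·L^(2/3)·(L)^(2/3) = 324.
Solving, L = 27 and K = 27.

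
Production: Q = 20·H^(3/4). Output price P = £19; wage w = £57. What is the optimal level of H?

H* = 625

MP_H = (3/4)·20·H^(-1/4) = 15·H^(-1/4).
Profit maximization for a price taker requires P·MP_H = w: 19·15·H^(-1/4) = 57.
So H^(-1/4) = 0.2, which gives H = 625.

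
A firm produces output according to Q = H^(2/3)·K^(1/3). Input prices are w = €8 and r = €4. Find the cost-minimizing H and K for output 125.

H* = 125, K* = 125

Cost minimization requires the marginal rate of technical substitution to equal the input-price ratio: MP_H/MP_K = w/r.
Here MP_H/MP_K = (2/3)·(K/H)/(1/3) = 2·(K/H). Setting this equal to 8/4 = 2 gives K = H.
Substituting into Q = 125: H^(2/3)·(H)^(1/3) = 125.
Solving, H = 125 and K = 125.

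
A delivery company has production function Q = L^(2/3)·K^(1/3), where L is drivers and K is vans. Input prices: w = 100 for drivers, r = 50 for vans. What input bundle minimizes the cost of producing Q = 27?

Cost minimization requires the marginal rate of technical substitution to equal the input-price ratio: MP_L/MP_K = w/r.
Here MP_L/MP_K = (2/3)·(K/L)/(1/3) = 2·(K/L). Setting this equal to 100/50 = 2 gives K = L.
Substituting into Q = 27: L^(2/3)·(L)^(1/3) = 27.
Solving, L = 27 and K = 27.

L* = 27, K* = 27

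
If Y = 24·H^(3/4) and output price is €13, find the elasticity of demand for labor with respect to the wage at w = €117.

ε = -4

MP_H = (3/4)·24·H^(-1/4), so P·MP_H = w gives 234·H^(-1/4) = w.
Solving, H(w) = (234/w)^(4). This is a constant-elasticity form: H ∝ w^(−4), so ε = −4.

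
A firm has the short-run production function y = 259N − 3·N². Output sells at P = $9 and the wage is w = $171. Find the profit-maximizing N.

The marginal product of N is MP_N = 259 − 6N.
A price-taking firm hires until the value of the marginal product equals the wage: P·MP_N = w, so 9·(259 − 6N) = 171.
Then 259 − 6N = 19, giving N = 40.

N* = 40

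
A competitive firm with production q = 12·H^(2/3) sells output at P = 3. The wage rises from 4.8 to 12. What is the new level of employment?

H* = 8

From P·MP_H = w with MP_H = 8·H^(-1/3), the labor demand is H(w) = (24/w)^(3).
At w = 4.8: H = 125. At w = 12: H = 8.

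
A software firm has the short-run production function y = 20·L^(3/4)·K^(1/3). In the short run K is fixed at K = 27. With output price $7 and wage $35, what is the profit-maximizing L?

L* = 6561

With K = 27, MP_L = (3/4)·20·L^(-1/4)·27^(1/3) = 45·L^(-1/4).
Profit maximization for a price taker requires P·MP_L = w: 7·45·L^(-1/4) = 35.
So L^(-1/4) = 1/9, which gives L = 6561.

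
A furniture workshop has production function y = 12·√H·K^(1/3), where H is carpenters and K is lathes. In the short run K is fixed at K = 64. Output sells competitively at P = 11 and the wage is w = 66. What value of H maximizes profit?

With K = 64, MP_H = (1/2)·12·H^(-1/2)·64^(1/3) = 24·H^(-1/2).
Profit maximization for a price taker requires P·MP_H = w: 11·24·H^(-1/2) = 66.
So H^(-1/2) = 0.25, which gives H = 16.

H* = 16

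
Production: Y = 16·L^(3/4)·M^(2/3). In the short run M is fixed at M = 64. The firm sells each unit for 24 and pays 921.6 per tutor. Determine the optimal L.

L* = 625

With M = 64, MP_L = (3/4)·16·L^(-1/4)·64^(2/3) = 192·L^(-1/4).
Profit maximization for a price taker requires P·MP_L = w: 24·192·L^(-1/4) = 921.6.
So L^(-1/4) = 0.2, which gives L = 625.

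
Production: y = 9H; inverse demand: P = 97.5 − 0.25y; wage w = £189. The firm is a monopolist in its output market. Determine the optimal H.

H* = 17

Marginal revenue from the inverse demand is MR = 97.5 − 0.5y.
The marginal product is MP_H = 9.
A monopolist hires until marginal revenue product equals the wage: MR·MP_H = w.
(97.5 − 4.5H)·9 = 189, so H = 17.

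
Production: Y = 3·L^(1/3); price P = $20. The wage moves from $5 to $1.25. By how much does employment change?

From P·MP_L = w with MP_L = L^(-2/3), the labor demand is L(w) = (20/w)^(3/2).
At w = 5: L = 8. At w = 1.25: L = 64.
ΔL = 64 − 8 = 56.

ΔL = 56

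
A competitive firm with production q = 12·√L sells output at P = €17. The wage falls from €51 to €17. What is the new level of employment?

From P·MP_L = w with MP_L = 6·L^(-1/2), the labor demand is L(w) = (102/w)^(2).
At w = 51: L = 4. At w = 17: L = 36.

L* = 36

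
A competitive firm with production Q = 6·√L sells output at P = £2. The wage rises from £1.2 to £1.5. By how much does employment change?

ΔL = -9

From P·MP_L = w with MP_L = 3·L^(-1/2), the labor demand is L(w) = (6/w)^(2).
At w = 1.2: L = 25. At w = 1.5: L = 16.
ΔL = 16 − 25 = -9.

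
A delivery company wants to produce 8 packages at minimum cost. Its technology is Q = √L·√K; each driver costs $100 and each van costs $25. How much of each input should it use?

L* = 4, K* = 16

Cost minimization requires the marginal rate of technical substitution to equal the input-price ratio: MP_L/MP_K = w/r.
Here MP_L/MP_K = (1/2)·(K/L)/(1/2) = (K/L). Setting this equal to 100/25 = 4 gives K = 4L.
Substituting into Q = 8: L^(1/2)·(4L)^(1/2) = 8.
Solving, L = 4 and K = 16.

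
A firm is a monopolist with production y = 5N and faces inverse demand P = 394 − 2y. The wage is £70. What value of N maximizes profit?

Marginal revenue from the inverse demand is MR = 394 − 4y.
The marginal product is MP_N = 5.
A monopolist hires until marginal revenue product equals the wage: MR·MP_N = w.
(394 − 20N)·5 = 70, so N = 19.

N* = 19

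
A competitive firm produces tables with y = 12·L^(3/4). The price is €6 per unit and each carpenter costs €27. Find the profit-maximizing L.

L* = 16

MP_L = (3/4)·12·L^(-1/4) = 9·L^(-1/4).
Profit maximization for a price taker requires P·MP_L = w: 6·9·L^(-1/4) = 27.
So L^(-1/4) = 0.5, which gives L = 16.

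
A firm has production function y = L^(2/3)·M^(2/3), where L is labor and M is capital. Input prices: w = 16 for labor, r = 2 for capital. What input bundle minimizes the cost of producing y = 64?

Cost minimization requires the marginal rate of technical substitution to equal the input-price ratio: MP_L/MP_M = w/r.
Here MP_L/MP_M = (2/3)·(M/L)/(2/3) = (M/L). Setting this equal to 16/2 = 8 gives M = 8L.
Substituting into y = 64: L^(2/3)·(8L)^(2/3) = 64.
Solving, L = 8 and M = 64.

L* = 8, M* = 64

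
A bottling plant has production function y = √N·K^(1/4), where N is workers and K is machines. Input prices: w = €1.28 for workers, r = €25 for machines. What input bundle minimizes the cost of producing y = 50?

N* = 625, K* = 16

Cost minimization requires the marginal rate of technical substitution to equal the input-price ratio: MP_N/MP_K = w/r.
Here MP_N/MP_K = (1/2)·(K/N)/(1/4) = 2·(K/N). Setting this equal to 1.28/25 = 0.0512 gives K = 0.0256N.
Substituting into y = 50: N^(1/2)·(0.0256N)^(1/4) = 50.
Solving, N = 625 and K = 16.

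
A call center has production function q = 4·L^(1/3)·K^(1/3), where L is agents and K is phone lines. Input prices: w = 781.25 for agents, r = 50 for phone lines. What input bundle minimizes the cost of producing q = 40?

Cost minimization requires the marginal rate of technical substitution to equal the input-price ratio: MP_L/MP_K = w/r.
Here MP_L/MP_K = (1/3)·(K/L)/(1/3) = (K/L). Setting this equal to 781.25/50 = 15.625 gives K = 15.625L.
Substituting into q = 40: 4·L^(1/3)·(15.625L)^(1/3) = 40.
Solving, L = 8 and K = 125.

L* = 8, K* = 125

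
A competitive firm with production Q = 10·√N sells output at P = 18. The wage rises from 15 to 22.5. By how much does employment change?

ΔN = -20

From P·MP_N = w with MP_N = 5·N^(-1/2), the labor demand is N(w) = (90/w)^(2).
At w = 15: N = 36. At w = 22.5: N = 16.
ΔN = 16 − 36 = -20.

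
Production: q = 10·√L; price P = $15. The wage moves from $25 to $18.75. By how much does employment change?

ΔL = 7

From P·MP_L = w with MP_L = 5·L^(-1/2), the labor demand is L(w) = (75/w)^(2).
At w = 25: L = 9. At w = 18.75: L = 16.
ΔL = 16 − 9 = 7.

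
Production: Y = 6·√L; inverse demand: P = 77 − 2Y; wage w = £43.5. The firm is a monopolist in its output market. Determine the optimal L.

L* = 4

Marginal revenue from the inverse demand is MR = 77 − 4Y.
The marginal product is MP_L = 3·L^(-1/2).
A monopolist hires until marginal revenue product equals the wage: MR·MP_L = w.
At L, Y = 6·√L. Substituting and solving: (77 − 24·√L)·3·L^(-1/2) = 43.5 gives L = 4.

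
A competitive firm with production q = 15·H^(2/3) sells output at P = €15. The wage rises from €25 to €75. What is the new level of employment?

From P·MP_H = w with MP_H = 10·H^(-1/3), the labor demand is H(w) = (150/w)^(3).
At w = 25: H = 216. At w = 75: H = 8.

H* = 8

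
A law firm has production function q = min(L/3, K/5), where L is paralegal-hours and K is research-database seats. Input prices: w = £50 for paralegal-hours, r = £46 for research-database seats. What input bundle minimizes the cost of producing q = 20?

L* = 60, K* = 100

With a fixed-proportions technology, the cost-minimizing bundle uses no slack in either input: L/3 = K/5 = q.
So L = 3·20 = 60 and K = 5·20 = 100.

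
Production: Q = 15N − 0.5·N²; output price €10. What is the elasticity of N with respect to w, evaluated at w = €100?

ε = -2

From P·MP_N = w with MP_N = 15 − N, labor demand is N(w) = 15 − w/10.
dN/dw = −1/(10) = -0.1.
At w = 100, N = 5, so ε = (dN/dw)·(w/N) = (-0.1)·(100/5) = -2.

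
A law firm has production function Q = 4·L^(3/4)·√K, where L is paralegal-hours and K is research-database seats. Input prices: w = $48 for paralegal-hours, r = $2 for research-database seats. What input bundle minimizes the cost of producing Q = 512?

L* = 16, K* = 256

Cost minimization requires the marginal rate of technical substitution to equal the input-price ratio: MP_L/MP_K = w/r.
Here MP_L/MP_K = (3/4)·(K/L)/(1/2) = 1.5·(K/L). Setting this equal to 48/2 = 24 gives K = 16L.
Substituting into Q = 512: 4·L^(3/4)·(16L)^(1/2) = 512.
Solving, L = 16 and K = 256.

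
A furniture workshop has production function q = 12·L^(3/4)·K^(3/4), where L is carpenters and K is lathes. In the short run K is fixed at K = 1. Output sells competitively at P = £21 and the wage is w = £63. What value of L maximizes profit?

With K = 1, MP_L = (3/4)·12·L^(-1/4)·1^(3/4) = 9·L^(-1/4).
Profit maximization for a price taker requires P·MP_L = w: 21·9·L^(-1/4) = 63.
So L^(-1/4) = 1/3, which gives L = 81.

L* = 81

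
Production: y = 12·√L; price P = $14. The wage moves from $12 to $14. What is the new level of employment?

From P·MP_L = w with MP_L = 6·L^(-1/2), the labor demand is L(w) = (84/w)^(2).
At w = 12: L = 49. At w = 14: L = 36.

L* = 36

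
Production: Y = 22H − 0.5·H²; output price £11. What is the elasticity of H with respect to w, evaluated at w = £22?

ε = -0.1

From P·MP_H = w with MP_H = 22 − H, labor demand is H(w) = 22 − w/11.
dH/dw = −1/(11) = -1/11.
At w = 22, H = 20, so ε = (dH/dw)·(w/H) = (-1/11)·(22/20) = -0.1.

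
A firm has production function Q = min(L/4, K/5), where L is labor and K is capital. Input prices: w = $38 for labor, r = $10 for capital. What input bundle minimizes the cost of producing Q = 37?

With a fixed-proportions technology, the cost-minimizing bundle uses no slack in either input: L/4 = K/5 = Q.
So L = 4·37 = 148 and K = 5·37 = 185.

L* = 148, K* = 185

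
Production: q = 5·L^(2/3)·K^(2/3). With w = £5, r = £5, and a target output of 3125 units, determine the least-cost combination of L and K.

Cost minimization requires the marginal rate of technical substitution to equal the input-price ratio: MP_L/MP_K = w/r.
Here MP_L/MP_K = (2/3)·(K/L)/(2/3) = (K/L). Setting this equal to 5/5 = 1 gives K = L.
Substituting into q = 3125: 5·L^(2/3)·(L)^(2/3) = 3125.
Solving, L = 125 and K = 125.

L* = 125, K* = 125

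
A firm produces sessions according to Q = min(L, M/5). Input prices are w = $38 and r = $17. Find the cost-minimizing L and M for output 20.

With a fixed-proportions technology, the cost-minimizing bundle uses no slack in either input: L = M/5 = Q.
So L = 20 and M = 5·20 = 100.

L* = 20, M* = 100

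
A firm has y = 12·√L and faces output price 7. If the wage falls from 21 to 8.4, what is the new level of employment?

From P·MP_L = w with MP_L = 6·L^(-1/2), the labor demand is L(w) = (42/w)^(2).
At w = 21: L = 4. At w = 8.4: L = 25.

L* = 25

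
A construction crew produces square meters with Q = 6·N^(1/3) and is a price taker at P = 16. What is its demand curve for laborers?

MP_N = (1/3)·6·N^(-2/3) = 2·N^(-2/3).
Setting P·MP_N = w: 32·N^(-2/3) = w.
Solving for N: N^(-2/3) = w/32, so N = (32/w)^(3/2).

N(w) = (32/w)^(3/2)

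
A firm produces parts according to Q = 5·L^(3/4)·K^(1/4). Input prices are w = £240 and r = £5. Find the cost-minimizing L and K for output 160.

L* = 16, K* = 256

Cost minimization requires the marginal rate of technical substitution to equal the input-price ratio: MP_L/MP_K = w/r.
Here MP_L/MP_K = (3/4)·(K/L)/(1/4) = 3·(K/L). Setting this equal to 240/5 = 48 gives K = 16L.
Substituting into Q = 160: 5·L^(3/4)·(16L)^(1/4) = 160.
Solving, L = 16 and K = 256.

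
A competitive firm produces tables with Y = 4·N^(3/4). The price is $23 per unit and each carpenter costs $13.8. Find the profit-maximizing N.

MP_N = (3/4)·4·N^(-1/4) = 3·N^(-1/4).
Profit maximization for a price taker requires P·MP_N = w: 23·3·N^(-1/4) = 13.8.
So N^(-1/4) = 0.2, which gives N = 625.

N* = 625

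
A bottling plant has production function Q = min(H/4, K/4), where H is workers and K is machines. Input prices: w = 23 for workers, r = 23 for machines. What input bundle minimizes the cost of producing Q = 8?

H* = 32, K* = 32

With a fixed-proportions technology, the cost-minimizing bundle uses no slack in either input: H/4 = K/4 = Q.
So H = 4·8 = 32 and K = 4·8 = 32.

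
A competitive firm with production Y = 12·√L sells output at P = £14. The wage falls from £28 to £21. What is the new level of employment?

L* = 16

From P·MP_L = w with MP_L = 6·L^(-1/2), the labor demand is L(w) = (84/w)^(2).
At w = 28: L = 9. At w = 21: L = 16.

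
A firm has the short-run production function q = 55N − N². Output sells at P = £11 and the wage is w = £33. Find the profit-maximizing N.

The marginal product of N is MP_N = 55 − 2N.
A price-taking firm hires until the value of the marginal product equals the wage: P·MP_N = w, so 11·(55 − 2N) = 33.
Then 55 − 2N = 3, giving N = 26.

N* = 26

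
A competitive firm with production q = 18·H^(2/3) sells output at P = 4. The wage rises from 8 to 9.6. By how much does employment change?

From P·MP_H = w with MP_H = 12·H^(-1/3), the labor demand is H(w) = (48/w)^(3).
At w = 8: H = 216. At w = 9.6: H = 125.
ΔH = 125 − 216 = -91.

ΔH = -91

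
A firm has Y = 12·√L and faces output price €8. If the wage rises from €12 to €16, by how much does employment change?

From P·MP_L = w with MP_L = 6·L^(-1/2), the labor demand is L(w) = (48/w)^(2).
At w = 12: L = 16. At w = 16: L = 9.
ΔL = 9 − 16 = -7.

ΔL = -7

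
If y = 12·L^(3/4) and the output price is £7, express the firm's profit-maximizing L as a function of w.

L(w) = (63/w)^(4)

MP_L = (3/4)·12·L^(-1/4) = 9·L^(-1/4).
Setting P·MP_L = w: 63·L^(-1/4) = w.
Solving for L: L^(-1/4) = w/63, so L = (63/w)^(4).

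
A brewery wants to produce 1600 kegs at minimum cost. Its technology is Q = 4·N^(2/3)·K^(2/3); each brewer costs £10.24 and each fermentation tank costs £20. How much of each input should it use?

N* = 125, K* = 64

Cost minimization requires the marginal rate of technical substitution to equal the input-price ratio: MP_N/MP_K = w/r.
Here MP_N/MP_K = (2/3)·(K/N)/(2/3) = (K/N). Setting this equal to 10.24/20 = 0.512 gives K = 0.512N.
Substituting into Q = 1600: 4·N^(2/3)·(0.512N)^(2/3) = 1600.
Solving, N = 125 and K = 64.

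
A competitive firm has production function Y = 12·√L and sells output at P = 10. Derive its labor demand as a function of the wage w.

L(w) = 3600/w²

MP_L = (1/2)·12·L^(-1/2) = 6·L^(-1/2).
Setting P·MP_L = w: 60·L^(-1/2) = w.
Solving for L: L^(-1/2) = w/60, so L = (60/w)^(2).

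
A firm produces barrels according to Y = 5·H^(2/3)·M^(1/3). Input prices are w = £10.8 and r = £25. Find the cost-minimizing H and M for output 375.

Cost minimization requires the marginal rate of technical substitution to equal the input-price ratio: MP_H/MP_M = w/r.
Here MP_H/MP_M = (2/3)·(M/H)/(1/3) = 2·(M/H). Setting this equal to 10.8/25 = 0.432 gives M = 0.216H.
Substituting into Y = 375: 5·H^(2/3)·(0.216H)^(1/3) = 375.
Solving, H = 125 and M = 27.

H* = 125, M* = 27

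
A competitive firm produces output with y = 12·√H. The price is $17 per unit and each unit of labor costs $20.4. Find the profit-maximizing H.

H* = 25

MP_H = (1/2)·12·H^(-1/2) = 6·H^(-1/2).
Profit maximization for a price taker requires P·MP_H = w: 17·6·H^(-1/2) = 20.4.
So H^(-1/2) = 0.2, which gives H = 25.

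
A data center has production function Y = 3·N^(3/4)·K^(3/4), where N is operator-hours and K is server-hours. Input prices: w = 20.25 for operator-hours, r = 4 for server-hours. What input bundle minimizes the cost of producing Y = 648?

Cost minimization requires the marginal rate of technical substitution to equal the input-price ratio: MP_N/MP_K = w/r.
Here MP_N/MP_K = (3/4)·(K/N)/(3/4) = (K/N). Setting this equal to 20.25/4 = 5.0625 gives K = 5.0625N.
Substituting into Y = 648: 3·N^(3/4)·(5.0625N)^(3/4) = 648.
Solving, N = 16 and K = 81.

N* = 16, K* = 81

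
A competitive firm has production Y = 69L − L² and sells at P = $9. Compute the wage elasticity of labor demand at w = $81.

ε = -0.15

From P·MP_L = w with MP_L = 69 − 2L, labor demand is L(w) = (69 − w/9)/2.
dL/dw = −1/(18) = -1/18.
At w = 81, L = 30, so ε = (dL/dw)·(w/L) = (-1/18)·(81/30) = -0.15.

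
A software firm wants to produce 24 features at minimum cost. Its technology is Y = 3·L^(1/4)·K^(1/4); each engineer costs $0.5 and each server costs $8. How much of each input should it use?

L* = 256, K* = 16

Cost minimization requires the marginal rate of technical substitution to equal the input-price ratio: MP_L/MP_K = w/r.
Here MP_L/MP_K = (1/4)·(K/L)/(1/4) = (K/L). Setting this equal to 0.5/8 = 0.0625 gives K = 0.0625L.
Substituting into Y = 24: 3·L^(1/4)·(0.0625L)^(1/4) = 24.
Solving, L = 256 and K = 16.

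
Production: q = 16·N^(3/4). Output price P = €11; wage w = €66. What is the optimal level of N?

MP_N = (3/4)·16·N^(-1/4) = 12·N^(-1/4).
Profit maximization for a price taker requires P·MP_N = w: 11·12·N^(-1/4) = 66.
So N^(-1/4) = 0.5, which gives N = 16.

N* = 16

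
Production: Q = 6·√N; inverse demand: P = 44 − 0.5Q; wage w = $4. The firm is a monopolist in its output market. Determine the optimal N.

Marginal revenue from the inverse demand is MR = 44 − Q.
The marginal product is MP_N = 3·N^(-1/2).
A monopolist hires until marginal revenue product equals the wage: MR·MP_N = w.
At N, Q = 6·√N. Substituting and solving: (44 − 6·√N)·3·N^(-1/2) = 4 gives N = 36.

N* = 36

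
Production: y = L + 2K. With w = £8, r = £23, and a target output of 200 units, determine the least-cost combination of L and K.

L* = 200, K* = 0

The inputs are perfect substitutes, so the firm uses whichever has the lower cost per unit of output.
Cost per unit of output via L is 8; via K it is 11.5. L is cheaper.
Producing y = 200 with L alone: L = 200, K = 0.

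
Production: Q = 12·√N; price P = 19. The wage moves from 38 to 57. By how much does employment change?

ΔN = -5

From P·MP_N = w with MP_N = 6·N^(-1/2), the labor demand is N(w) = (114/w)^(2).
At w = 38: N = 9. At w = 57: N = 4.
ΔN = 4 − 9 = -5.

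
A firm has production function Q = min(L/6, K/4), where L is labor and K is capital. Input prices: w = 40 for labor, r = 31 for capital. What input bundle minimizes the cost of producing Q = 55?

L* = 330, K* = 220

With a fixed-proportions technology, the cost-minimizing bundle uses no slack in either input: L/6 = K/4 = Q.
So L = 6·55 = 330 and K = 4·55 = 220.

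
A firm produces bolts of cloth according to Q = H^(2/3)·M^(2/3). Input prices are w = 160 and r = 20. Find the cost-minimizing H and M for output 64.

H* = 8, M* = 64

Cost minimization requires the marginal rate of technical substitution to equal the input-price ratio: MP_H/MP_M = w/r.
Here MP_H/MP_M = (2/3)·(M/H)/(2/3) = (M/H). Setting this equal to 160/20 = 8 gives M = 8H.
Substituting into Q = 64: H^(2/3)·(8H)^(2/3) = 64.
Solving, H = 8 and M = 64.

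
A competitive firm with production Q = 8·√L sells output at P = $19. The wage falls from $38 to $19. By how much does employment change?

ΔL = 12

From P·MP_L = w with MP_L = 4·L^(-1/2), the labor demand is L(w) = (76/w)^(2).
At w = 38: L = 4. At w = 19: L = 16.
ΔL = 16 − 4 = 12.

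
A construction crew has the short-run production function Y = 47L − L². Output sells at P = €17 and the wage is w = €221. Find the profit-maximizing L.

L* = 17

The marginal product of L is MP_L = 47 − 2L.
A price-taking firm hires until the value of the marginal product equals the wage: P·MP_L = w, so 17·(47 − 2L) = 221.
Then 47 − 2L = 13, giving L = 17.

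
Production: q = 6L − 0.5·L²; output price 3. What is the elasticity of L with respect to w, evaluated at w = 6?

ε = -0.5

From P·MP_L = w with MP_L = 6 − L, labor demand is L(w) = 6 − w/3.
dL/dw = −1/(3) = -1/3.
At w = 6, L = 4, so ε = (dL/dw)·(w/L) = (-1/3)·(6/4) = -0.5.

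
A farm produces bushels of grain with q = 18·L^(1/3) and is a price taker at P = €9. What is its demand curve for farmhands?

L(w) = (54/w)^(3/2)

MP_L = (1/3)·18·L^(-2/3) = 6·L^(-2/3).
Setting P·MP_L = w: 54·L^(-2/3) = w.
Solving for L: L^(-2/3) = w/54, so L = (54/w)^(3/2).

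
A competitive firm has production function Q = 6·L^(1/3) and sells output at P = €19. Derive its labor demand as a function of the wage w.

MP_L = (1/3)·6·L^(-2/3) = 2·L^(-2/3).
Setting P·MP_L = w: 38·L^(-2/3) = w.
Solving for L: L^(-2/3) = w/38, so L = (38/w)^(3/2).

L(w) = (38/w)^(3/2)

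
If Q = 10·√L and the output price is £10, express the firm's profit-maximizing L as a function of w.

MP_L = (1/2)·10·L^(-1/2) = 5·L^(-1/2).
Setting P·MP_L = w: 50·L^(-1/2) = w.
Solving for L: L^(-1/2) = w/50, so L = (50/w)^(2).

L(w) = 2500/w²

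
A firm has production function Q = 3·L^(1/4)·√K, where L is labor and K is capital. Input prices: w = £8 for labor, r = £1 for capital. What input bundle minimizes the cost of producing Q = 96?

L* = 16, K* = 256

Cost minimization requires the marginal rate of technical substitution to equal the input-price ratio: MP_L/MP_K = w/r.
Here MP_L/MP_K = (1/4)·(K/L)/(1/2) = 0.5·(K/L). Setting this equal to 8/1 = 8 gives K = 16L.
Substituting into Q = 96: 3·L^(1/4)·(16L)^(1/2) = 96.
Solving, L = 16 and K = 256.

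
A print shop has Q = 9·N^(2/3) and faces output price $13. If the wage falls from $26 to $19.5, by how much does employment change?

ΔN = 37

From P·MP_N = w with MP_N = 6·N^(-1/3), the labor demand is N(w) = (78/w)^(3).
At w = 26: N = 27. At w = 19.5: N = 64.
ΔN = 64 − 27 = 37.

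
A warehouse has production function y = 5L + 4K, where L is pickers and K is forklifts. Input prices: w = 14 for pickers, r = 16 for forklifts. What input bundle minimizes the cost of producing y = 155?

L* = 31, K* = 0

The inputs are perfect substitutes, so the firm uses whichever has the lower cost per unit of output.
Cost per unit of output via L is w/5 = 2.8; via K it is r/4 = 4. L is cheaper.
Producing y = 155 with L alone: L = 31, K = 0.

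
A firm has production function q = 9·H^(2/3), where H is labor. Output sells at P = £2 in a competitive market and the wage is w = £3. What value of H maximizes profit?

H* = 64

MP_H = (2/3)·9·H^(-1/3) = 6·H^(-1/3).
Profit maximization for a price taker requires P·MP_H = w: 2·6·H^(-1/3) = 3.
So H^(-1/3) = 0.25, which gives H = 64.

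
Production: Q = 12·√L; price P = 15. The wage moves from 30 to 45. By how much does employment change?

ΔL = -5

From P·MP_L = w with MP_L = 6·L^(-1/2), the labor demand is L(w) = (90/w)^(2).
At w = 30: L = 9. At w = 45: L = 4.
ΔL = 4 − 9 = -5.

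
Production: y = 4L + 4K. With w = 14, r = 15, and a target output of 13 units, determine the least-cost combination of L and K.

L* = 3.25, K* = 0

The inputs are perfect substitutes, so the firm uses whichever has the lower cost per unit of output.
Cost per unit of output via L is w/4 = 3.5; via K it is r/4 = 3.75. L is cheaper.
Producing y = 13 with L alone: L = 3.25, K = 0.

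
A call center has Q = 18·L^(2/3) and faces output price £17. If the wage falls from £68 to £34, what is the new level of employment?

L* = 216

From P·MP_L = w with MP_L = 12·L^(-1/3), the labor demand is L(w) = (204/w)^(3).
At w = 68: L = 27. At w = 34: L = 216.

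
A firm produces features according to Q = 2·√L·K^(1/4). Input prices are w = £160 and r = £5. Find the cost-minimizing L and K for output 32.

Cost minimization requires the marginal rate of technical substitution to equal the input-price ratio: MP_L/MP_K = w/r.
Here MP_L/MP_K = (1/2)·(K/L)/(1/4) = 2·(K/L). Setting this equal to 160/5 = 32 gives K = 16L.
Substituting into Q = 32: 2·L^(1/2)·(16L)^(1/4) = 32.
Solving, L = 16 and K = 256.

L* = 16, K* = 256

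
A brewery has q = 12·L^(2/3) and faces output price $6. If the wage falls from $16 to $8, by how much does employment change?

From P·MP_L = w with MP_L = 8·L^(-1/3), the labor demand is L(w) = (48/w)^(3).
At w = 16: L = 27. At w = 8: L = 216.
ΔL = 216 − 27 = 189.

ΔL = 189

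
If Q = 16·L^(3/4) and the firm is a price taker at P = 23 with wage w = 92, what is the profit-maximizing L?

L* = 81

MP_L = (3/4)·16·L^(-1/4) = 12·L^(-1/4).
Profit maximization for a price taker requires P·MP_L = w: 23·12·L^(-1/4) = 92.
So L^(-1/4) = 1/3, which gives L = 81.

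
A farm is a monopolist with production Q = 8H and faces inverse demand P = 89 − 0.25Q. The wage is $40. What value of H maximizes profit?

H* = 21

Marginal revenue from the inverse demand is MR = 89 − 0.5Q.
The marginal product is MP_H = 8.
A monopolist hires until marginal revenue product equals the wage: MR·MP_H = w.
(89 − 4H)·8 = 40, so H = 21.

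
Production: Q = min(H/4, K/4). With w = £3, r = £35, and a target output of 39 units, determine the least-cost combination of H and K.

H* = 156, K* = 156

With a fixed-proportions technology, the cost-minimizing bundle uses no slack in either input: H/4 = K/4 = Q.
So H = 4·39 = 156 and K = 4·39 = 156.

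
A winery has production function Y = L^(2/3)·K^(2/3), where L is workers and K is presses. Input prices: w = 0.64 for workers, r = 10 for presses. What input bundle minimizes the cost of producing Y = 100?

Cost minimization requires the marginal rate of technical substitution to equal the input-price ratio: MP_L/MP_K = w/r.
Here MP_L/MP_K = (2/3)·(K/L)/(2/3) = (K/L). Setting this equal to 0.64/10 = 0.064 gives K = 0.064L.
Substituting into Y = 100: L^(2/3)·(0.064L)^(2/3) = 100.
Solving, L = 125 and K = 8.

L* = 125, K* = 8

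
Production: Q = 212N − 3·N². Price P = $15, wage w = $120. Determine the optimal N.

The marginal product of N is MP_N = 212 − 6N.
A price-taking firm hires until the value of the marginal product equals the wage: P·MP_N = w, so 15·(212 − 6N) = 120.
Then 212 − 6N = 8, giving N = 34.

N* = 34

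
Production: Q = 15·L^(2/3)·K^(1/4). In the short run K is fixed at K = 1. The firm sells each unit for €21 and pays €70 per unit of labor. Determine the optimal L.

With K = 1, MP_L = (2/3)·15·L^(-1/3)·1^(1/4) = 10·L^(-1/3).
Profit maximization for a price taker requires P·MP_L = w: 21·10·L^(-1/3) = 70.
So L^(-1/3) = 1/3, which gives L = 27.

L* = 27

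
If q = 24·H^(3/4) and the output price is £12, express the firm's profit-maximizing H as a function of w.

MP_H = (3/4)·24·H^(-1/4) = 18·H^(-1/4).
Setting P·MP_H = w: 216·H^(-1/4) = w.
Solving for H: H^(-1/4) = w/216, so H = (216/w)^(4).

H(w) = (216/w)^(4)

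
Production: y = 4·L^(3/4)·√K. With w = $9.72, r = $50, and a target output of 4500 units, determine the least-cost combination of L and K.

L* = 625, K* = 81

Cost minimization requires the marginal rate of technical substitution to equal the input-price ratio: MP_L/MP_K = w/r.
Here MP_L/MP_K = (3/4)·(K/L)/(1/2) = 1.5·(K/L). Setting this equal to 9.72/50 = 0.1944 gives K = 0.1296L.
Substituting into y = 4500: 4·L^(3/4)·(0.1296L)^(1/2) = 4500.
Solving, L = 625 and K = 81.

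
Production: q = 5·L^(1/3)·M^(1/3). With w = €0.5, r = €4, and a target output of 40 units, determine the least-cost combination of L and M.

Cost minimization requires the marginal rate of technical substitution to equal the input-price ratio: MP_L/MP_M = w/r.
Here MP_L/MP_M = (1/3)·(M/L)/(1/3) = (M/L). Setting this equal to 0.5/4 = 0.125 gives M = 0.125L.
Substituting into q = 40: 5·L^(1/3)·(0.125L)^(1/3) = 40.
Solving, L = 64 and M = 8.

L* = 64, M* = 8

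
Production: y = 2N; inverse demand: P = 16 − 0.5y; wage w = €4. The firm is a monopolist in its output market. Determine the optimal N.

N* = 7

Marginal revenue from the inverse demand is MR = 16 − y.
The marginal product is MP_N = 2.
A monopolist hires until marginal revenue product equals the wage: MR·MP_N = w.
(16 − 2N)·2 = 4, so N = 7.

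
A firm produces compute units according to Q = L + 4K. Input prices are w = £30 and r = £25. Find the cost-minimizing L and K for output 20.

L* = 0, K* = 5

The inputs are perfect substitutes, so the firm uses whichever has the lower cost per unit of output.
Cost per unit of output via L is 30; via K it is 6.25. K is cheaper.
Producing Q = 20 with K alone: L = 0, K = 5.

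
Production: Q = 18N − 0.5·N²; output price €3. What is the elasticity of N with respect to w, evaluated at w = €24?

From P·MP_N = w with MP_N = 18 − N, labor demand is N(w) = 18 − w/3.
dN/dw = −1/(3) = -1/3.
At w = 24, N = 10, so ε = (dN/dw)·(w/N) = (-1/3)·(24/10) = -0.8.

ε = -0.8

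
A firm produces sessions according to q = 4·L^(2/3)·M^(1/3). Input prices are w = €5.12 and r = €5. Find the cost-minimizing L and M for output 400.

Cost minimization requires the marginal rate of technical substitution to equal the input-price ratio: MP_L/MP_M = w/r.
Here MP_L/MP_M = (2/3)·(M/L)/(1/3) = 2·(M/L). Setting this equal to 5.12/5 = 1.024 gives M = 0.512L.
Substituting into q = 400: 4·L^(2/3)·(0.512L)^(1/3) = 400.
Solving, L = 125 and M = 64.

L* = 125, M* = 64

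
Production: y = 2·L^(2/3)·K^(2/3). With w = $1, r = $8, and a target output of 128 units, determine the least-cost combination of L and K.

Cost minimization requires the marginal rate of technical substitution to equal the input-price ratio: MP_L/MP_K = w/r.
Here MP_L/MP_K = (2/3)·(K/L)/(2/3) = (K/L). Setting this equal to 1/8 = 0.125 gives K = 0.125L.
Substituting into y = 128: 2·L^(2/3)·(0.125L)^(2/3) = 128.
Solving, L = 64 and K = 8.

L* = 64, K* = 8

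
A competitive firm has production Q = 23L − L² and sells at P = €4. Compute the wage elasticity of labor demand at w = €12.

ε = -0.15

From P·MP_L = w with MP_L = 23 − 2L, labor demand is L(w) = (23 − w/4)/2.
dL/dw = −1/(8) = -0.125.
At w = 12, L = 10, so ε = (dL/dw)·(w/L) = (-0.125)·(12/10) = -0.15.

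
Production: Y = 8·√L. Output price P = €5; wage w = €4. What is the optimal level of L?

L* = 25

MP_L = (1/2)·8·L^(-1/2) = 4·L^(-1/2).
Profit maximization for a price taker requires P·MP_L = w: 5·4·L^(-1/2) = 4.
So L^(-1/2) = 0.2, which gives L = 25.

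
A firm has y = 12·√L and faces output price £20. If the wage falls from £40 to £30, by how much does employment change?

ΔL = 7

From P·MP_L = w with MP_L = 6·L^(-1/2), the labor demand is L(w) = (120/w)^(2).
At w = 40: L = 9. At w = 30: L = 16.
ΔL = 16 − 9 = 7.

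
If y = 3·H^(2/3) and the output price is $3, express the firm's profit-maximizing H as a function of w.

H(w) = 216/w³

MP_H = (2/3)·3·H^(-1/3) = 2·H^(-1/3).
Setting P·MP_H = w: 6·H^(-1/3) = w.
Solving for H: H^(-1/3) = w/6, so H = (6/w)^(3).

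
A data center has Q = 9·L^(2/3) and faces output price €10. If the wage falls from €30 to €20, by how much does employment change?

From P·MP_L = w with MP_L = 6·L^(-1/3), the labor demand is L(w) = (60/w)^(3).
At w = 30: L = 8. At w = 20: L = 27.
ΔL = 27 − 8 = 19.

ΔL = 19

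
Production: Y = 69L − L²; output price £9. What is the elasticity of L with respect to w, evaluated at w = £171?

From P·MP_L = w with MP_L = 69 − 2L, labor demand is L(w) = (69 − w/9)/2.
dL/dw = −1/(18) = -1/18.
At w = 171, L = 25, so ε = (dL/dw)·(w/L) = (-1/18)·(171/25) = -0.38.

ε = -0.38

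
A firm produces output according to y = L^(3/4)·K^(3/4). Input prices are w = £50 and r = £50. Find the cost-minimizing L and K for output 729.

L* = 81, K* = 81

Cost minimization requires the marginal rate of technical substitution to equal the input-price ratio: MP_L/MP_K = w/r.
Here MP_L/MP_K = (3/4)·(K/L)/(3/4) = (K/L). Setting this equal to 50/50 = 1 gives K = L.
Substituting into y = 729: L^(3/4)·(L)^(3/4) = 729.
Solving, L = 81 and K = 81.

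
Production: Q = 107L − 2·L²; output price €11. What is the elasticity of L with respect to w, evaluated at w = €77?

ε = -0.07

From P·MP_L = w with MP_L = 107 − 4L, labor demand is L(w) = (107 − w/11)/4.
dL/dw = −1/(44) = -1/44.
At w = 77, L = 25, so ε = (dL/dw)·(w/L) = (-1/44)·(77/25) = -0.07.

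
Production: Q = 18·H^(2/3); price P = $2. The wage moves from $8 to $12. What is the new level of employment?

From P·MP_H = w with MP_H = 12·H^(-1/3), the labor demand is H(w) = (24/w)^(3).
At w = 8: H = 27. At w = 12: H = 8.

H* = 8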